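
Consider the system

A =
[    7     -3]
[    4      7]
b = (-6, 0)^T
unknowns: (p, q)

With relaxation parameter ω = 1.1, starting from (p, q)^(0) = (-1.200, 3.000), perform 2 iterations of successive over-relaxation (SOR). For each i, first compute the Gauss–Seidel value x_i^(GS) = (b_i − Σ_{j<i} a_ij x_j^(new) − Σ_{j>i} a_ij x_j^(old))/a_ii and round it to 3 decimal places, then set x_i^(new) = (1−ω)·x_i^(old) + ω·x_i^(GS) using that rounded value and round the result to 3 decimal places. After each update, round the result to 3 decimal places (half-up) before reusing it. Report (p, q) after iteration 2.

Iteration 1:
  p: GS value = (-6 - (-3)·3.000) / (7) = 0.429;  p ← (1−ω)·-1.200 + ω·0.429 = 0.592
  q: GS value = (0 - (4)·0.592) / (7) = -0.338;  q ← (1−ω)·3.000 + ω·-0.338 = -0.672
Iteration 2:
  p: GS value = (-6 - (-3)·-0.672) / (7) = -1.145;  p ← (1−ω)·0.592 + ω·-1.145 = -1.319
  q: GS value = (0 - (4)·-1.319) / (7) = 0.754;  q ← (1−ω)·-0.672 + ω·0.754 = 0.897

(-1.319, 0.897)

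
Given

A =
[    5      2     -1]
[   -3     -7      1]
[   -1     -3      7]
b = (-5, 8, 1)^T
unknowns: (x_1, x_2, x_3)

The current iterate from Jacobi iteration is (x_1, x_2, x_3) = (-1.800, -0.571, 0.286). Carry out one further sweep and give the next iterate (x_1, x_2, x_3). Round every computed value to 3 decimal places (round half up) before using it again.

(-0.714, -0.331, -0.359)

One sweep:
  x_1 = (-5 - (2)·-0.571 - (-1)·0.286) / (5) = -0.714
  x_2 = (8 - (-3)·-1.800 - (1)·0.286) / (-7) = -0.331
  x_3 = (1 - (-1)·-1.800 - (-3)·-0.571) / (7) = -0.359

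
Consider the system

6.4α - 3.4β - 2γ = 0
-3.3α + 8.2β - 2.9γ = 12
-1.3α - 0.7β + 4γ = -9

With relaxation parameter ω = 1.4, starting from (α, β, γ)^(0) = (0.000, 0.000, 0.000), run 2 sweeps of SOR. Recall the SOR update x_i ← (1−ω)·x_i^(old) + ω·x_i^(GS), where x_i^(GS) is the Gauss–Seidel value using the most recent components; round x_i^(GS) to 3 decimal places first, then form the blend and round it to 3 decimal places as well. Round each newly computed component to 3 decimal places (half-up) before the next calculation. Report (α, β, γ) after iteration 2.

Iteration 1:
  α: GS value = (0 - (-3.4)·0.000 - (-2)·0.000) / (6.4) = 0.000;  α ← (1−ω)·0.000 + ω·0.000 = 0.000
  β: GS value = (12 - (-3.3)·0.000 - (-2.9)·0.000) / (8.2) = 1.463;  β ← (1−ω)·0.000 + ω·1.463 = 2.048
  γ: GS value = (-9 - (-1.3)·0.000 - (-0.7)·2.048) / (4) = -1.892;  γ ← (1−ω)·0.000 + ω·-1.892 = -2.649
Iteration 2:
  α: GS value = (0 - (-3.4)·2.048 - (-2)·-2.649) / (6.4) = 0.260;  α ← (1−ω)·0.000 + ω·0.260 = 0.364
  β: GS value = (12 - (-3.3)·0.364 - (-2.9)·-2.649) / (8.2) = 0.673;  β ← (1−ω)·2.048 + ω·0.673 = 0.123
  γ: GS value = (-9 - (-1.3)·0.364 - (-0.7)·0.123) / (4) = -2.110;  γ ← (1−ω)·-2.649 + ω·-2.110 = -1.894

(0.364, 0.123, -1.894)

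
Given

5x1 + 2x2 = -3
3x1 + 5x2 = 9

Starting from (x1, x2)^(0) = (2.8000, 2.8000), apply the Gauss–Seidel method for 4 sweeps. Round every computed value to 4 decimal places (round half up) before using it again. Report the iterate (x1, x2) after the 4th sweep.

Iteration 1:
  x1 = (-3 - (2)·2.8000) / (5) = -1.7200
  x2 = (9 - (3)·-1.7200) / (5) = 2.8320
Iteration 2:
  x1 = (-3 - (2)·2.8320) / (5) = -1.7328
  x2 = (9 - (3)·-1.7328) / (5) = 2.8397
Iteration 3:
  x1 = (-3 - (2)·2.8397) / (5) = -1.7359
  x2 = (9 - (3)·-1.7359) / (5) = 2.8415
Iteration 4:
  x1 = (-3 - (2)·2.8415) / (5) = -1.7366
  x2 = (9 - (3)·-1.7366) / (5) = 2.8420

(-1.7366, 2.8420)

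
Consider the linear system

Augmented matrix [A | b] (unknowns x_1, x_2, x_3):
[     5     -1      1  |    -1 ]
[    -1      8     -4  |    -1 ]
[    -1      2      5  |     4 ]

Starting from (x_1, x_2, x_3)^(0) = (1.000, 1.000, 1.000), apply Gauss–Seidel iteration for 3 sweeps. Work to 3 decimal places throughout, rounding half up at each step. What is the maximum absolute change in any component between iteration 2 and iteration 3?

0.053

Iteration 1:
  x_1 = (-1 - (-1)·1.000 - (1)·1.000) / (5) = -0.200
  x_2 = (-1 - (-1)·-0.200 - (-4)·1.000) / (8) = 0.350
  x_3 = (4 - (-1)·-0.200 - (2)·0.350) / (5) = 0.620
Iteration 2:
  x_1 = (-1 - (-1)·0.350 - (1)·0.620) / (5) = -0.254
  x_2 = (-1 - (-1)·-0.254 - (-4)·0.620) / (8) = 0.153
  x_3 = (4 - (-1)·-0.254 - (2)·0.153) / (5) = 0.688
Iteration 3:
  x_1 = (-1 - (-1)·0.153 - (1)·0.688) / (5) = -0.307
  x_2 = (-1 - (-1)·-0.307 - (-4)·0.688) / (8) = 0.181
  x_3 = (4 - (-1)·-0.307 - (2)·0.181) / (5) = 0.666
Change: (-0.053, 0.028, -0.022) → max |·| = 0.053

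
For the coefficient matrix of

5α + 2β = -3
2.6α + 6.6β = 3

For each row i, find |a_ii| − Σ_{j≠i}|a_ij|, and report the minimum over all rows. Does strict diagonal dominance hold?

row 1: |5| − (2) = 3
row 2: |6.6| − (2.6) = 4
minimum over rows = 3 → strictly diagonally dominant (convergence guaranteed)

3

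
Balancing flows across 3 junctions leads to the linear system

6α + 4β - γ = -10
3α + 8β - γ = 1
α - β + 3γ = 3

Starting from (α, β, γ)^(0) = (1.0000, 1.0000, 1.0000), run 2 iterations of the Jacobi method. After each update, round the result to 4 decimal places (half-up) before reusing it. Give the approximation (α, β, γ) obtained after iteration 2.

(-1.4167, 1.0625, 1.6806)

Iteration 1:
  α = (-10 - (4)·1.0000 - (-1)·1.0000) / (6) = -2.1667
  β = (1 - (3)·1.0000 - (-1)·1.0000) / (8) = -0.1250
  γ = (3 - (1)·1.0000 - (-1)·1.0000) / (3) = 1.0000
Iteration 2:
  α = (-10 - (4)·-0.1250 - (-1)·1.0000) / (6) = -1.4167
  β = (1 - (3)·-2.1667 - (-1)·1.0000) / (8) = 1.0625
  γ = (3 - (1)·-2.1667 - (-1)·-0.1250) / (3) = 1.6806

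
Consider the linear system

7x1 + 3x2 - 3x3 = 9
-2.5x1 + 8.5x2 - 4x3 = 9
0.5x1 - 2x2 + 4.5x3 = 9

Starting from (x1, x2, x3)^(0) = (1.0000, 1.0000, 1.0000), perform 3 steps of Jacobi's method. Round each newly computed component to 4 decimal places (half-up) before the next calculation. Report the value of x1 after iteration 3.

1.3425

Iteration 1:
  x1 = (9 - (3)·1.0000 - (-3)·1.0000) / (7) = 1.2857
  x2 = (9 - (-2.5)·1.0000 - (-4)·1.0000) / (8.5) = 1.8235
  x3 = (9 - (0.5)·1.0000 - (-2)·1.0000) / (4.5) = 2.3333
Iteration 2:
  x1 = (9 - (3)·1.8235 - (-3)·2.3333) / (7) = 1.5042
  x2 = (9 - (-2.5)·1.2857 - (-4)·2.3333) / (8.5) = 2.5350
  x3 = (9 - (0.5)·1.2857 - (-2)·1.8235) / (4.5) = 2.6676
Iteration 3:
  x1 = (9 - (3)·2.5350 - (-3)·2.6676) / (7) = 1.3425
  x2 = (9 - (-2.5)·1.5042 - (-4)·2.6676) / (8.5) = 2.7566
  x3 = (9 - (0.5)·1.5042 - (-2)·2.5350) / (4.5) = 2.9595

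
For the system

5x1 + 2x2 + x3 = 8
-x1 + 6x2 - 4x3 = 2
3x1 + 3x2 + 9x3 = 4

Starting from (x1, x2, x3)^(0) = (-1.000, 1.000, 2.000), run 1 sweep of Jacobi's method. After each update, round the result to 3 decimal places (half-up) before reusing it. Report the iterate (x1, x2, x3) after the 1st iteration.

(0.800, 1.500, 0.444)

Iteration 1:
  x1 = (8 - (2)·1.000 - (1)·2.000) / (5) = 0.800
  x2 = (2 - (-1)·-1.000 - (-4)·2.000) / (6) = 1.500
  x3 = (4 - (3)·-1.000 - (3)·1.000) / (9) = 0.444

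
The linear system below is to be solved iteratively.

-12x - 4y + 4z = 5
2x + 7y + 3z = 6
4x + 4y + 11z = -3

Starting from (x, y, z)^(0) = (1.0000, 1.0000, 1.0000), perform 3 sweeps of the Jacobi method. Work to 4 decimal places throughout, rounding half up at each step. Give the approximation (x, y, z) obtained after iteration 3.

Iteration 1:
  x = (5 - (-4)·1.0000 - (4)·1.0000) / (-12) = -0.4167
  y = (6 - (2)·1.0000 - (3)·1.0000) / (7) = 0.1429
  z = (-3 - (4)·1.0000 - (4)·1.0000) / (11) = -1.0000
Iteration 2:
  x = (5 - (-4)·0.1429 - (4)·-1.0000) / (-12) = -0.7976
  y = (6 - (2)·-0.4167 - (3)·-1.0000) / (7) = 1.4048
  z = (-3 - (4)·-0.4167 - (4)·0.1429) / (11) = -0.1732
Iteration 3:
  x = (5 - (-4)·1.4048 - (4)·-0.1732) / (-12) = -0.9427
  y = (6 - (2)·-0.7976 - (3)·-0.1732) / (7) = 1.1593
  z = (-3 - (4)·-0.7976 - (4)·1.4048) / (11) = -0.4935

(-0.9427, 1.1593, -0.4935)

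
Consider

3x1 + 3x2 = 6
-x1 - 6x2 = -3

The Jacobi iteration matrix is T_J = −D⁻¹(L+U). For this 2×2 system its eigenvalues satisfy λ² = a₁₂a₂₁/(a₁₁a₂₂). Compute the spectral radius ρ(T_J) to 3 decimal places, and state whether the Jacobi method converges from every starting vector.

0.408

a₁₂a₂₁/(a₁₁a₂₂) = (3)·(-1) / ((3)·(-6)) = 0.166667
ρ = √|0.166667| = √0.166667 = 0.408
ρ < 1, so Jacobi converges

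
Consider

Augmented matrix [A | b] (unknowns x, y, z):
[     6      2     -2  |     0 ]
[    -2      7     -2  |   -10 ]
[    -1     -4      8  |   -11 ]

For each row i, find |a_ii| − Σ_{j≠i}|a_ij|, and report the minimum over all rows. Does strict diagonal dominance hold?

row 1: |6| − (2+2) = 2
row 2: |7| − (2+2) = 3
row 3: |8| − (1+4) = 3
minimum over rows = 2 → strictly diagonally dominant (convergence guaranteed)

2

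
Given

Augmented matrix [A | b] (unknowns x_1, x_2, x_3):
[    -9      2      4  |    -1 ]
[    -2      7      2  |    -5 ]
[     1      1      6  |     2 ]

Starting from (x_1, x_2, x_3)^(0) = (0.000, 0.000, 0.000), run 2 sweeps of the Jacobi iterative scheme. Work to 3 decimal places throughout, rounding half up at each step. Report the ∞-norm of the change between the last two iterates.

0.101

Iteration 1:
  x_1 = (-1 - (2)·0.000 - (4)·0.000) / (-9) = 0.111
  x_2 = (-5 - (-2)·0.000 - (2)·0.000) / (7) = -0.714
  x_3 = (2 - (1)·0.000 - (1)·0.000) / (6) = 0.333
Iteration 2:
  x_1 = (-1 - (2)·-0.714 - (4)·0.333) / (-9) = 0.100
  x_2 = (-5 - (-2)·0.111 - (2)·0.333) / (7) = -0.778
  x_3 = (2 - (1)·0.111 - (1)·-0.714) / (6) = 0.434
Change: (-0.011, -0.064, 0.101) → max |·| = 0.101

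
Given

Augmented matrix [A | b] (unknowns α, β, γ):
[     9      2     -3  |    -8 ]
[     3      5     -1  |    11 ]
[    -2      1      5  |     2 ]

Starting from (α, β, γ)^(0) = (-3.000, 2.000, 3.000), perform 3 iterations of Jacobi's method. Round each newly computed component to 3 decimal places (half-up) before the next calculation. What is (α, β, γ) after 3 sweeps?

(-1.587, 3.456, -0.956)

Iteration 1:
  α = (-8 - (2)·2.000 - (-3)·3.000) / (9) = -0.333
  β = (11 - (3)·-3.000 - (-1)·3.000) / (5) = 4.600
  γ = (2 - (-2)·-3.000 - (1)·2.000) / (5) = -1.200
Iteration 2:
  α = (-8 - (2)·4.600 - (-3)·-1.200) / (9) = -2.311
  β = (11 - (3)·-0.333 - (-1)·-1.200) / (5) = 2.160
  γ = (2 - (-2)·-0.333 - (1)·4.600) / (5) = -0.653
Iteration 3:
  α = (-8 - (2)·2.160 - (-3)·-0.653) / (9) = -1.587
  β = (11 - (3)·-2.311 - (-1)·-0.653) / (5) = 3.456
  γ = (2 - (-2)·-2.311 - (1)·2.160) / (5) = -0.956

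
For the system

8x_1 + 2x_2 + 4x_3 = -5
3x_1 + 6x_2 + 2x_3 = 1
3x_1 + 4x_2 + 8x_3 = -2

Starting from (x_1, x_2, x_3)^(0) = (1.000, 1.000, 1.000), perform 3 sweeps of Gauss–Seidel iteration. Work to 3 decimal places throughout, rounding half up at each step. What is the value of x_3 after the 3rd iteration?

-0.293

Iteration 1:
  x_1 = (-5 - (2)·1.000 - (4)·1.000) / (8) = -1.375
  x_2 = (1 - (3)·-1.375 - (2)·1.000) / (6) = 0.521
  x_3 = (-2 - (3)·-1.375 - (4)·0.521) / (8) = 0.005
Iteration 2:
  x_1 = (-5 - (2)·0.521 - (4)·0.005) / (8) = -0.758
  x_2 = (1 - (3)·-0.758 - (2)·0.005) / (6) = 0.544
  x_3 = (-2 - (3)·-0.758 - (4)·0.544) / (8) = -0.238
Iteration 3:
  x_1 = (-5 - (2)·0.544 - (4)·-0.238) / (8) = -0.642
  x_2 = (1 - (3)·-0.642 - (2)·-0.238) / (6) = 0.567
  x_3 = (-2 - (3)·-0.642 - (4)·0.567) / (8) = -0.293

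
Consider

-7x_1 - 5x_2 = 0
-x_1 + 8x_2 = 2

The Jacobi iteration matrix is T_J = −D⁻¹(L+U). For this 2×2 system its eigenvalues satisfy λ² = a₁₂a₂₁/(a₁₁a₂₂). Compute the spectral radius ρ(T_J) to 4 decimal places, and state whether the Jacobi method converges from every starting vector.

a₁₂a₂₁/(a₁₁a₂₂) = (-5)·(-1) / ((-7)·(8)) = -0.089286
ρ = √|-0.089286| = √0.089286 = 0.2988
ρ < 1, so Jacobi converges

0.2988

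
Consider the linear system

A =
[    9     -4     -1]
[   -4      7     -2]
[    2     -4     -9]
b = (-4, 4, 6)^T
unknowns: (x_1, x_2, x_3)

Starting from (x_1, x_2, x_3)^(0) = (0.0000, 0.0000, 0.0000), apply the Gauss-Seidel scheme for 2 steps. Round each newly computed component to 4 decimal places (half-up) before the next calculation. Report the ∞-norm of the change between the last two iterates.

0.2360

Iteration 1:
  x_1 = (-4 - (-4)·0.0000 - (-1)·0.0000) / (9) = -0.4444
  x_2 = (4 - (-4)·-0.4444 - (-2)·0.0000) / (7) = 0.3175
  x_3 = (6 - (2)·-0.4444 - (-4)·0.3175) / (-9) = -0.9065
Iteration 2:
  x_1 = (-4 - (-4)·0.3175 - (-1)·-0.9065) / (9) = -0.4041
  x_2 = (4 - (-4)·-0.4041 - (-2)·-0.9065) / (7) = 0.0815
  x_3 = (6 - (2)·-0.4041 - (-4)·0.0815) / (-9) = -0.7927
Change: (0.0403, -0.2360, 0.1138) → max |·| = 0.2360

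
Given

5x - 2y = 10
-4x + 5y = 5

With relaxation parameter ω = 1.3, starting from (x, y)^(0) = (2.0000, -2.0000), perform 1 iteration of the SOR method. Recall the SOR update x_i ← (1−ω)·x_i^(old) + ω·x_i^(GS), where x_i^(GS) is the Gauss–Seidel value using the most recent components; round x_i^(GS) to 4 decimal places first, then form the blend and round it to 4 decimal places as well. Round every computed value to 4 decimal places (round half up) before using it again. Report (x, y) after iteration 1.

(0.9600, 2.8984)

Iteration 1:
  x: GS value = (10 - (-2)·-2.0000) / (5) = 1.2000;  x ← (1−ω)·2.0000 + ω·1.2000 = 0.9600
  y: GS value = (5 - (-4)·0.9600) / (5) = 1.7680;  y ← (1−ω)·-2.0000 + ω·1.7680 = 2.8984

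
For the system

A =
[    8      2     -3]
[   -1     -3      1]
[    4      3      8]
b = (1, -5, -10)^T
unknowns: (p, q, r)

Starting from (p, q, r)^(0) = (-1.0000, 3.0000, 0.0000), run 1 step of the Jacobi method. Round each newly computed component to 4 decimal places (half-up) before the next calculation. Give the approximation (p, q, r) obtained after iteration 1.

Iteration 1:
  p = (1 - (2)·3.0000 - (-3)·0.0000) / (8) = -0.6250
  q = (-5 - (-1)·-1.0000 - (1)·0.0000) / (-3) = 2.0000
  r = (-10 - (4)·-1.0000 - (3)·3.0000) / (8) = -1.8750

(-0.6250, 2.0000, -1.8750)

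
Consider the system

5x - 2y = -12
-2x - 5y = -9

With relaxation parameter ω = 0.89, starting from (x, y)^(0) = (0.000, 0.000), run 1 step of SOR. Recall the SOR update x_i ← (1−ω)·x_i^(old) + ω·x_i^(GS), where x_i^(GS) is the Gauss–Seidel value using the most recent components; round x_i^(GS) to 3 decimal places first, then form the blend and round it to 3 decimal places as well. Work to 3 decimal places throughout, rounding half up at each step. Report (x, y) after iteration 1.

(-2.136, 2.362)

Iteration 1:
  x: GS value = (-12 - (-2)·0.000) / (5) = -2.400;  x ← (1−ω)·0.000 + ω·-2.400 = -2.136
  y: GS value = (-9 - (-2)·-2.136) / (-5) = 2.654;  y ← (1−ω)·0.000 + ω·2.654 = 2.362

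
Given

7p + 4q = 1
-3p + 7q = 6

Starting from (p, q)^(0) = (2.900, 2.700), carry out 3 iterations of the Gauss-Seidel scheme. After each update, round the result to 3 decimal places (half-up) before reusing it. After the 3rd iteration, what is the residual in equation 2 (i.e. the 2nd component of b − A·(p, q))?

-0.001

Iteration 1:
  p = (1 - (4)·2.700) / (7) = -1.400
  q = (6 - (-3)·-1.400) / (7) = 0.257
Iteration 2:
  p = (1 - (4)·0.257) / (7) = -0.004
  q = (6 - (-3)·-0.004) / (7) = 0.855
Iteration 3:
  p = (1 - (4)·0.855) / (7) = -0.346
  q = (6 - (-3)·-0.346) / (7) = 0.709
Residual b − A·x = (0.586, -0.001)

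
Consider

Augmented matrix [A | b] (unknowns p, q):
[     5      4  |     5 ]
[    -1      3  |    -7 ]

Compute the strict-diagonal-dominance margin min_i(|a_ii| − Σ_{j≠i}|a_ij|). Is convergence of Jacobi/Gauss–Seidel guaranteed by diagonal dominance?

row 1: |5| − (4) = 1
row 2: |3| − (1) = 2
minimum over rows = 1 → strictly diagonally dominant (convergence guaranteed)

1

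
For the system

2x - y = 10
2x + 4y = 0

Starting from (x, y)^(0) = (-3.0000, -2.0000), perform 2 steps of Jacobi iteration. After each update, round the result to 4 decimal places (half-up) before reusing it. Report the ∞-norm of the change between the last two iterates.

3.5000

Iteration 1:
  x = (10 - (-1)·-2.0000) / (2) = 4.0000
  y = (0 - (2)·-3.0000) / (4) = 1.5000
Iteration 2:
  x = (10 - (-1)·1.5000) / (2) = 5.7500
  y = (0 - (2)·4.0000) / (4) = -2.0000
Change: (1.7500, -3.5000) → max |·| = 3.5000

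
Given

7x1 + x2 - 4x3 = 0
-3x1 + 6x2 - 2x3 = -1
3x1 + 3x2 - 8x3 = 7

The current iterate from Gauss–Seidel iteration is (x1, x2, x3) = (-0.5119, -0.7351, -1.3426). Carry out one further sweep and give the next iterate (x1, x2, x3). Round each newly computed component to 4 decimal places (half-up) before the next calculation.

One sweep:
  x1 = (0 - (1)·-0.7351 - (-4)·-1.3426) / (7) = -0.6622
  x2 = (-1 - (-3)·-0.6622 - (-2)·-1.3426) / (6) = -0.9453
  x3 = (7 - (3)·-0.6622 - (3)·-0.9453) / (-8) = -1.4778

(-0.6622, -0.9453, -1.4778)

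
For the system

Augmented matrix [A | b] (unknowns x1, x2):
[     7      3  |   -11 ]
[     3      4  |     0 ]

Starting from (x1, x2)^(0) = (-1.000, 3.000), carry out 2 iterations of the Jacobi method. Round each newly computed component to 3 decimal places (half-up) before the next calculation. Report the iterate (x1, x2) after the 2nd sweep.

Iteration 1:
  x1 = (-11 - (3)·3.000) / (7) = -2.857
  x2 = (0 - (3)·-1.000) / (4) = 0.750
Iteration 2:
  x1 = (-11 - (3)·0.750) / (7) = -1.893
  x2 = (0 - (3)·-2.857) / (4) = 2.143

(-1.893, 2.143)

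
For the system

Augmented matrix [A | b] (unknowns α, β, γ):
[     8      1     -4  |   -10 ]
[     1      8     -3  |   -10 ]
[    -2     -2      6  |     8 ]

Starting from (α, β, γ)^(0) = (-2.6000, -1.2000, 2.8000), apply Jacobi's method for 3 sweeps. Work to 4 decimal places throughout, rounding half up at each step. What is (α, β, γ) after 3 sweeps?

(-0.3547, -0.5428, 0.5017)

Iteration 1:
  α = (-10 - (1)·-1.2000 - (-4)·2.8000) / (8) = 0.3000
  β = (-10 - (1)·-2.6000 - (-3)·2.8000) / (8) = 0.1250
  γ = (8 - (-2)·-2.6000 - (-2)·-1.2000) / (6) = 0.0667
Iteration 2:
  α = (-10 - (1)·0.1250 - (-4)·0.0667) / (8) = -1.2323
  β = (-10 - (1)·0.3000 - (-3)·0.0667) / (8) = -1.2625
  γ = (8 - (-2)·0.3000 - (-2)·0.1250) / (6) = 1.4750
Iteration 3:
  α = (-10 - (1)·-1.2625 - (-4)·1.4750) / (8) = -0.3547
  β = (-10 - (1)·-1.2323 - (-3)·1.4750) / (8) = -0.5428
  γ = (8 - (-2)·-1.2323 - (-2)·-1.2625) / (6) = 0.5017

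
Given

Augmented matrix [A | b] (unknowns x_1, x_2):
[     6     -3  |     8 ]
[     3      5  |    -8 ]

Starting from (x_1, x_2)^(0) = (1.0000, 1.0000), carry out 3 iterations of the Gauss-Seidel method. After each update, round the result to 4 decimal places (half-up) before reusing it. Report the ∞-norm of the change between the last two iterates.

Iteration 1:
  x_1 = (8 - (-3)·1.0000) / (6) = 1.8333
  x_2 = (-8 - (3)·1.8333) / (5) = -2.7000
Iteration 2:
  x_1 = (8 - (-3)·-2.7000) / (6) = -0.0167
  x_2 = (-8 - (3)·-0.0167) / (5) = -1.5900
Iteration 3:
  x_1 = (8 - (-3)·-1.5900) / (6) = 0.5383
  x_2 = (-8 - (3)·0.5383) / (5) = -1.9230
Change: (0.5550, -0.3330) → max |·| = 0.5550

0.5550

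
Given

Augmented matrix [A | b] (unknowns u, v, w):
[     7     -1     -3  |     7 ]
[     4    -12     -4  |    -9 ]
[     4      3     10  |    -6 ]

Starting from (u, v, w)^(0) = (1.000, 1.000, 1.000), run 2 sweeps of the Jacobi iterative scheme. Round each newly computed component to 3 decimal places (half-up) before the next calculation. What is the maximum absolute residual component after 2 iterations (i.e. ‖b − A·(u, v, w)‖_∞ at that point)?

Iteration 1:
  u = (7 - (-1)·1.000 - (-3)·1.000) / (7) = 1.571
  v = (-9 - (4)·1.000 - (-4)·1.000) / (-12) = 0.750
  w = (-6 - (4)·1.000 - (3)·1.000) / (10) = -1.300
Iteration 2:
  u = (7 - (-1)·0.750 - (-3)·-1.300) / (7) = 0.550
  v = (-9 - (4)·1.571 - (-4)·-1.300) / (-12) = 1.707
  w = (-6 - (4)·1.571 - (3)·0.750) / (10) = -1.453
Residual b − A·x = (0.498, 3.472, 1.209); ∞-norm = 3.472

3.472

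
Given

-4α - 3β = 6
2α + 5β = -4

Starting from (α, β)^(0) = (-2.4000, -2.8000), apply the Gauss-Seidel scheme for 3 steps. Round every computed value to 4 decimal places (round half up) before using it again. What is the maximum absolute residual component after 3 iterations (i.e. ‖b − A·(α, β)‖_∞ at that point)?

Iteration 1:
  α = (6 - (-3)·-2.8000) / (-4) = 0.6000
  β = (-4 - (2)·0.6000) / (5) = -1.0400
Iteration 2:
  α = (6 - (-3)·-1.0400) / (-4) = -0.7200
  β = (-4 - (2)·-0.7200) / (5) = -0.5120
Iteration 3:
  α = (6 - (-3)·-0.5120) / (-4) = -1.1160
  β = (-4 - (2)·-1.1160) / (5) = -0.3536
Residual b − A·x = (0.4752, 0.0000); ∞-norm = 0.4752

0.4752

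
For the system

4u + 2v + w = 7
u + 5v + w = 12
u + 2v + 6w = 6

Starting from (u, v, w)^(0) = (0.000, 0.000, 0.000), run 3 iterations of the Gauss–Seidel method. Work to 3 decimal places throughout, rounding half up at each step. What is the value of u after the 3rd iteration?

Iteration 1:
  u = (7 - (2)·0.000 - (1)·0.000) / (4) = 1.750
  v = (12 - (1)·1.750 - (1)·0.000) / (5) = 2.050
  w = (6 - (1)·1.750 - (2)·2.050) / (6) = 0.025
Iteration 2:
  u = (7 - (2)·2.050 - (1)·0.025) / (4) = 0.719
  v = (12 - (1)·0.719 - (1)·0.025) / (5) = 2.251
  w = (6 - (1)·0.719 - (2)·2.251) / (6) = 0.130
Iteration 3:
  u = (7 - (2)·2.251 - (1)·0.130) / (4) = 0.592
  v = (12 - (1)·0.592 - (1)·0.130) / (5) = 2.256
  w = (6 - (1)·0.592 - (2)·2.256) / (6) = 0.149

0.592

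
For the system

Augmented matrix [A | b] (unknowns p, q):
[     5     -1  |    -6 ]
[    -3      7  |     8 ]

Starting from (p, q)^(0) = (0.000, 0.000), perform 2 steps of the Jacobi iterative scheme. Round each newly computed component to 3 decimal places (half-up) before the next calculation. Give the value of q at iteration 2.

Iteration 1:
  p = (-6 - (-1)·0.000) / (5) = -1.200
  q = (8 - (-3)·0.000) / (7) = 1.143
Iteration 2:
  p = (-6 - (-1)·1.143) / (5) = -0.971
  q = (8 - (-3)·-1.200) / (7) = 0.629

0.629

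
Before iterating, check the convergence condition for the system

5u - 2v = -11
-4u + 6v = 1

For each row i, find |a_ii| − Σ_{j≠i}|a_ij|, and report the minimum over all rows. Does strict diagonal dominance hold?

row 1: |5| − (2) = 3
row 2: |6| − (4) = 2
minimum over rows = 2 → strictly diagonally dominant (convergence guaranteed)

2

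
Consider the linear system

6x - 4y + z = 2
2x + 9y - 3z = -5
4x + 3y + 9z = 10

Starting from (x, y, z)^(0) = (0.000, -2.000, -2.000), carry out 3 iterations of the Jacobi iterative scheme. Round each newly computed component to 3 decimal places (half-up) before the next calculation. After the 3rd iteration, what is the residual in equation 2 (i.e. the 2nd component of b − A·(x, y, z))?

-3.121

Iteration 1:
  x = (2 - (-4)·-2.000 - (1)·-2.000) / (6) = -0.667
  y = (-5 - (2)·0.000 - (-3)·-2.000) / (9) = -1.222
  z = (10 - (4)·0.000 - (3)·-2.000) / (9) = 1.778
Iteration 2:
  x = (2 - (-4)·-1.222 - (1)·1.778) / (6) = -0.778
  y = (-5 - (2)·-0.667 - (-3)·1.778) / (9) = 0.185
  z = (10 - (4)·-0.667 - (3)·-1.222) / (9) = 1.815
Iteration 3:
  x = (2 - (-4)·0.185 - (1)·1.815) / (6) = 0.154
  y = (-5 - (2)·-0.778 - (-3)·1.815) / (9) = 0.222
  z = (10 - (4)·-0.778 - (3)·0.185) / (9) = 1.395
Residual b − A·x = (0.569, -3.121, -3.837)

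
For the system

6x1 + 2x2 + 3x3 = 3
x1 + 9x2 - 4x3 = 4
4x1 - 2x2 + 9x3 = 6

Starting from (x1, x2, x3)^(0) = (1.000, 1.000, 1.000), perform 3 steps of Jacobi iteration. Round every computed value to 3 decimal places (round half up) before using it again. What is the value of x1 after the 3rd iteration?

-0.220

Iteration 1:
  x1 = (3 - (2)·1.000 - (3)·1.000) / (6) = -0.333
  x2 = (4 - (1)·1.000 - (-4)·1.000) / (9) = 0.778
  x3 = (6 - (4)·1.000 - (-2)·1.000) / (9) = 0.444
Iteration 2:
  x1 = (3 - (2)·0.778 - (3)·0.444) / (6) = 0.019
  x2 = (4 - (1)·-0.333 - (-4)·0.444) / (9) = 0.679
  x3 = (6 - (4)·-0.333 - (-2)·0.778) / (9) = 0.988
Iteration 3:
  x1 = (3 - (2)·0.679 - (3)·0.988) / (6) = -0.220
  x2 = (4 - (1)·0.019 - (-4)·0.988) / (9) = 0.881
  x3 = (6 - (4)·0.019 - (-2)·0.679) / (9) = 0.809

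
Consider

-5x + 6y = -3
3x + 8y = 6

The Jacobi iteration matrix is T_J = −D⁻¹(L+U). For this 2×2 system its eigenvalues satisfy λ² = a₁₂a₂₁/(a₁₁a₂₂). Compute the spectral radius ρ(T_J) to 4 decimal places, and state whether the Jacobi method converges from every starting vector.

a₁₂a₂₁/(a₁₁a₂₂) = (6)·(3) / ((-5)·(8)) = -0.450000
ρ = √|-0.450000| = √0.450000 = 0.6708
ρ < 1, so Jacobi converges

0.6708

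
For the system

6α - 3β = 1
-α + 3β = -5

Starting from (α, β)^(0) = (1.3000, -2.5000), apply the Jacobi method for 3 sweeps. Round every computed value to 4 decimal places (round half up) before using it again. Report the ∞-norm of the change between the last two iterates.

0.3972

Iteration 1:
  α = (1 - (-3)·-2.5000) / (6) = -1.0833
  β = (-5 - (-1)·1.3000) / (3) = -1.2333
Iteration 2:
  α = (1 - (-3)·-1.2333) / (6) = -0.4500
  β = (-5 - (-1)·-1.0833) / (3) = -2.0278
Iteration 3:
  α = (1 - (-3)·-2.0278) / (6) = -0.8472
  β = (-5 - (-1)·-0.4500) / (3) = -1.8167
Change: (-0.3972, 0.2111) → max |·| = 0.3972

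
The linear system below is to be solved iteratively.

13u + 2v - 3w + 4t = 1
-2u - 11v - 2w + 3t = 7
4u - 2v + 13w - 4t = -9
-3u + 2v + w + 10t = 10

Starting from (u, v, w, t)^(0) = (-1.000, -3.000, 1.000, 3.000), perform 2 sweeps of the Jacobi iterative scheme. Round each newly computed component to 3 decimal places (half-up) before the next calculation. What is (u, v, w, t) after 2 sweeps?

Iteration 1:
  u = (1 - (2)·-3.000 - (-3)·1.000 - (4)·3.000) / (13) = -0.154
  v = (7 - (-2)·-1.000 - (-2)·1.000 - (3)·3.000) / (-11) = 0.182
  w = (-9 - (4)·-1.000 - (-2)·-3.000 - (-4)·3.000) / (13) = 0.077
  t = (10 - (-3)·-1.000 - (2)·-3.000 - (1)·1.000) / (10) = 1.200
Iteration 2:
  u = (1 - (2)·0.182 - (-3)·0.077 - (4)·1.200) / (13) = -0.303
  v = (7 - (-2)·-0.154 - (-2)·0.077 - (3)·1.200) / (-11) = -0.295
  w = (-9 - (4)·-0.154 - (-2)·0.182 - (-4)·1.200) / (13) = -0.248
  t = (10 - (-3)·-0.154 - (2)·0.182 - (1)·0.077) / (10) = 0.910

(-0.303, -0.295, -0.248, 0.910)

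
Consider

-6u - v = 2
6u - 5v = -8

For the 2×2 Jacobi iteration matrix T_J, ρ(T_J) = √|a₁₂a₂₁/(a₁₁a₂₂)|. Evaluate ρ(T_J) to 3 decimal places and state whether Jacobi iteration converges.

0.447

a₁₂a₂₁/(a₁₁a₂₂) = (-1)·(6) / ((-6)·(-5)) = -0.200000
ρ = √|-0.200000| = √0.200000 = 0.447
ρ < 1, so Jacobi converges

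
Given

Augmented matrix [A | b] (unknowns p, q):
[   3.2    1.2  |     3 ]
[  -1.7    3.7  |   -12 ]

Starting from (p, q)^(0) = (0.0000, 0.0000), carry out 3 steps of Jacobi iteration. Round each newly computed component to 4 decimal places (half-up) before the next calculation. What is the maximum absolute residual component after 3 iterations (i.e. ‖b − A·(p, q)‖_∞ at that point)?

0.6706

Iteration 1:
  p = (3 - (1.2)·0.0000) / (3.2) = 0.9375
  q = (-12 - (-1.7)·0.0000) / (3.7) = -3.2432
Iteration 2:
  p = (3 - (1.2)·-3.2432) / (3.2) = 2.1537
  q = (-12 - (-1.7)·0.9375) / (3.7) = -2.8125
Iteration 3:
  p = (3 - (1.2)·-2.8125) / (3.2) = 1.9922
  q = (-12 - (-1.7)·2.1537) / (3.7) = -2.2537
Residual b − A·x = (-0.6706, -0.2746); ∞-norm = 0.6706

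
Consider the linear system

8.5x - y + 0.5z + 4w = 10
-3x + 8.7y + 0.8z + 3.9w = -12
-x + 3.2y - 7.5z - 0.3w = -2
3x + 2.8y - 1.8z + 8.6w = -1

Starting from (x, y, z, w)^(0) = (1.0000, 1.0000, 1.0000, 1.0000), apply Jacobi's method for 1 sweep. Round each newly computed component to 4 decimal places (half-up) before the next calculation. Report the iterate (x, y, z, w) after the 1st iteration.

(0.7647, -1.5747, 0.5200, -0.5814)

Iteration 1:
  x = (10 - (-1)·1.0000 - (0.5)·1.0000 - (4)·1.0000) / (8.5) = 0.7647
  y = (-12 - (-3)·1.0000 - (0.8)·1.0000 - (3.9)·1.0000) / (8.7) = -1.5747
  z = (-2 - (-1)·1.0000 - (3.2)·1.0000 - (-0.3)·1.0000) / (-7.5) = 0.5200
  w = (-1 - (3)·1.0000 - (2.8)·1.0000 - (-1.8)·1.0000) / (8.6) = -0.5814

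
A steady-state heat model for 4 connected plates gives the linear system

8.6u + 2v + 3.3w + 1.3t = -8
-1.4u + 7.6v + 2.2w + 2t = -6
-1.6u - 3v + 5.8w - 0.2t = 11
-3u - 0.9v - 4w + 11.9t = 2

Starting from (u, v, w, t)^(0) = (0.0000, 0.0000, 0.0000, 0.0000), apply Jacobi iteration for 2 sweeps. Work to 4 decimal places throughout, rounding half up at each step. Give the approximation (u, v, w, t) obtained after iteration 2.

(-1.4998, -1.5541, 1.2374, 0.5114)

Iteration 1:
  u = (-8 - (2)·0.0000 - (3.3)·0.0000 - (1.3)·0.0000) / (8.6) = -0.9302
  v = (-6 - (-1.4)·0.0000 - (2.2)·0.0000 - (2)·0.0000) / (7.6) = -0.7895
  w = (11 - (-1.6)·0.0000 - (-3)·0.0000 - (-0.2)·0.0000) / (5.8) = 1.8966
  t = (2 - (-3)·0.0000 - (-0.9)·0.0000 - (-4)·0.0000) / (11.9) = 0.1681
Iteration 2:
  u = (-8 - (2)·-0.7895 - (3.3)·1.8966 - (1.3)·0.1681) / (8.6) = -1.4998
  v = (-6 - (-1.4)·-0.9302 - (2.2)·1.8966 - (2)·0.1681) / (7.6) = -1.5541
  w = (11 - (-1.6)·-0.9302 - (-3)·-0.7895 - (-0.2)·0.1681) / (5.8) = 1.2374
  t = (2 - (-3)·-0.9302 - (-0.9)·-0.7895 - (-4)·1.8966) / (11.9) = 0.5114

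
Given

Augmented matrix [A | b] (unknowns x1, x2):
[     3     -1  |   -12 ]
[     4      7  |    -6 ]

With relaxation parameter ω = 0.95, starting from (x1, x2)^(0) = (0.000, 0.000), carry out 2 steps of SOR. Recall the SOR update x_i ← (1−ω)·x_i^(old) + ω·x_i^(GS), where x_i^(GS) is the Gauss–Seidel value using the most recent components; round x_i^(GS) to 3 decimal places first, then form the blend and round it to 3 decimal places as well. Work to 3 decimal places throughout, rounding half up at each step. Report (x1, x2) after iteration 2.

(-3.595, 1.200)

Iteration 1:
  x1: GS value = (-12 - (-1)·0.000) / (3) = -4.000;  x1 ← (1−ω)·0.000 + ω·-4.000 = -3.800
  x2: GS value = (-6 - (4)·-3.800) / (7) = 1.314;  x2 ← (1−ω)·0.000 + ω·1.314 = 1.248
Iteration 2:
  x1: GS value = (-12 - (-1)·1.248) / (3) = -3.584;  x1 ← (1−ω)·-3.800 + ω·-3.584 = -3.595
  x2: GS value = (-6 - (4)·-3.595) / (7) = 1.197;  x2 ← (1−ω)·1.248 + ω·1.197 = 1.200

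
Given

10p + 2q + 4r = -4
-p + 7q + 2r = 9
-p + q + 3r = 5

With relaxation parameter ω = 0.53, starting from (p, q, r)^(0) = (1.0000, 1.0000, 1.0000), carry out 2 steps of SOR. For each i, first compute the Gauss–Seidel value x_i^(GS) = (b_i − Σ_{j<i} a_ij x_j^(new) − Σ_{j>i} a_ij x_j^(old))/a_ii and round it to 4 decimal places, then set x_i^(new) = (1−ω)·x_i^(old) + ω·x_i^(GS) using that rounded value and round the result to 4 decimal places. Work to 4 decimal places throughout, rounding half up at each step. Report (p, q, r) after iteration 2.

(-0.5931, 0.9277, 1.1631)

Iteration 1:
  p: GS value = (-4 - (2)·1.0000 - (4)·1.0000) / (10) = -1.0000;  p ← (1−ω)·1.0000 + ω·-1.0000 = -0.0600
  q: GS value = (9 - (-1)·-0.0600 - (2)·1.0000) / (7) = 0.9914;  q ← (1−ω)·1.0000 + ω·0.9914 = 0.9954
  r: GS value = (5 - (-1)·-0.0600 - (1)·0.9954) / (3) = 1.3149;  r ← (1−ω)·1.0000 + ω·1.3149 = 1.1669
Iteration 2:
  p: GS value = (-4 - (2)·0.9954 - (4)·1.1669) / (10) = -1.0658;  p ← (1−ω)·-0.0600 + ω·-1.0658 = -0.5931
  q: GS value = (9 - (-1)·-0.5931 - (2)·1.1669) / (7) = 0.8676;  q ← (1−ω)·0.9954 + ω·0.8676 = 0.9277
  r: GS value = (5 - (-1)·-0.5931 - (1)·0.9277) / (3) = 1.1597;  r ← (1−ω)·1.1669 + ω·1.1597 = 1.1631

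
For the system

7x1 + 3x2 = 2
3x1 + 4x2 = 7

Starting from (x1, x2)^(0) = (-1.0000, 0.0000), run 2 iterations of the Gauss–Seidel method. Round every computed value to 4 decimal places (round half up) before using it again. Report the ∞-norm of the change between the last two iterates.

0.6581

Iteration 1:
  x1 = (2 - (3)·0.0000) / (7) = 0.2857
  x2 = (7 - (3)·0.2857) / (4) = 1.5357
Iteration 2:
  x1 = (2 - (3)·1.5357) / (7) = -0.3724
  x2 = (7 - (3)·-0.3724) / (4) = 2.0293
Change: (-0.6581, 0.4936) → max |·| = 0.6581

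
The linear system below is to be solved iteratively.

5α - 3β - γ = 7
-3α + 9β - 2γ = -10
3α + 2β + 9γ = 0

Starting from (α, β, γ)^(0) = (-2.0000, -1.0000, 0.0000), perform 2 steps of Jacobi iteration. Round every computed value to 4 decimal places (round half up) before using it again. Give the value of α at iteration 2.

Iteration 1:
  α = (7 - (-3)·-1.0000 - (-1)·0.0000) / (5) = 0.8000
  β = (-10 - (-3)·-2.0000 - (-2)·0.0000) / (9) = -1.7778
  γ = (0 - (3)·-2.0000 - (2)·-1.0000) / (9) = 0.8889
Iteration 2:
  α = (7 - (-3)·-1.7778 - (-1)·0.8889) / (5) = 0.5111
  β = (-10 - (-3)·0.8000 - (-2)·0.8889) / (9) = -0.6469
  γ = (0 - (3)·0.8000 - (2)·-1.7778) / (9) = 0.1284

0.5111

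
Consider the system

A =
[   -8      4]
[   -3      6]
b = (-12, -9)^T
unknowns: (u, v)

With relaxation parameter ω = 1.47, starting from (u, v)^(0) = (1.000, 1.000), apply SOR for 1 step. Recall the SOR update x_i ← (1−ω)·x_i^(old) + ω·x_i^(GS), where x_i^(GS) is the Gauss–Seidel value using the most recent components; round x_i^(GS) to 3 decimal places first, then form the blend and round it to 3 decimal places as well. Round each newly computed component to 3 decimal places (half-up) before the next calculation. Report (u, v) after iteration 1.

Iteration 1:
  u: GS value = (-12 - (4)·1.000) / (-8) = 2.000;  u ← (1−ω)·1.000 + ω·2.000 = 2.470
  v: GS value = (-9 - (-3)·2.470) / (6) = -0.265;  v ← (1−ω)·1.000 + ω·-0.265 = -0.860

(2.470, -0.860)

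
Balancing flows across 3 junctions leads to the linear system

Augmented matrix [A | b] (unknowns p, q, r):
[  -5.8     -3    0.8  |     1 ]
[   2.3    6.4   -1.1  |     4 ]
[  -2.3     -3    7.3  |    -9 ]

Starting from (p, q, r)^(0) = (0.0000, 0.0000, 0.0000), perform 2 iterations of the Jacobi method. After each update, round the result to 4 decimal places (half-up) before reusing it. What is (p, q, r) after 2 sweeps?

Iteration 1:
  p = (1 - (-3)·0.0000 - (0.8)·0.0000) / (-5.8) = -0.1724
  q = (4 - (2.3)·0.0000 - (-1.1)·0.0000) / (6.4) = 0.6250
  r = (-9 - (-2.3)·0.0000 - (-3)·0.0000) / (7.3) = -1.2329
Iteration 2:
  p = (1 - (-3)·0.6250 - (0.8)·-1.2329) / (-5.8) = -0.6657
  q = (4 - (2.3)·-0.1724 - (-1.1)·-1.2329) / (6.4) = 0.4751
  r = (-9 - (-2.3)·-0.1724 - (-3)·0.6250) / (7.3) = -1.0303

(-0.6657, 0.4751, -1.0303)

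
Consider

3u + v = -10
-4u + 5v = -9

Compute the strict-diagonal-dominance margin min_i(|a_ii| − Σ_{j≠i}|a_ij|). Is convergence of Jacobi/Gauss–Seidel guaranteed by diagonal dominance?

row 1: |3| − (1) = 2
row 2: |5| − (4) = 1
minimum over rows = 1 → strictly diagonally dominant (convergence guaranteed)

1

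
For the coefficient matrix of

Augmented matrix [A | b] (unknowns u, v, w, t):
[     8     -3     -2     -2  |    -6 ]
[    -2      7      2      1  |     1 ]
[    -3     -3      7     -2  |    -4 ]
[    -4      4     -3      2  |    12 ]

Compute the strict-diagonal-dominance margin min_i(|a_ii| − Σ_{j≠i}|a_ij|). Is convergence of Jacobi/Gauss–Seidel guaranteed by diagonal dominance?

-9

row 1: |8| − (3+2+2) = 1
row 2: |7| − (2+2+1) = 2
row 3: |7| − (3+3+2) = -1
row 4: |2| − (4+4+3) = -9
minimum over rows = -9 → not strictly diagonally dominant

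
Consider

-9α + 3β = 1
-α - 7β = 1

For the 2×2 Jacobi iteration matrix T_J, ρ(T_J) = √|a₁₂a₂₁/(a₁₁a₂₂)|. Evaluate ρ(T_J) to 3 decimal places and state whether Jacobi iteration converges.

a₁₂a₂₁/(a₁₁a₂₂) = (3)·(-1) / ((-9)·(-7)) = -0.047619
ρ = √|-0.047619| = √0.047619 = 0.218
ρ < 1, so Jacobi converges

0.218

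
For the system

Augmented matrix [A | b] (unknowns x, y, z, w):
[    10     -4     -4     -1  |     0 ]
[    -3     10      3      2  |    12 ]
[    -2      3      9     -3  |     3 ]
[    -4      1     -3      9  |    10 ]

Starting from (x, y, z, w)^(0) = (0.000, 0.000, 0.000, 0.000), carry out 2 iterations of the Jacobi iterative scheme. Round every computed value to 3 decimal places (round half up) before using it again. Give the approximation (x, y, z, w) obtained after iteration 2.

Iteration 1:
  x = (0 - (-4)·0.000 - (-4)·0.000 - (-1)·0.000) / (10) = 0.000
  y = (12 - (-3)·0.000 - (3)·0.000 - (2)·0.000) / (10) = 1.200
  z = (3 - (-2)·0.000 - (3)·0.000 - (-3)·0.000) / (9) = 0.333
  w = (10 - (-4)·0.000 - (1)·0.000 - (-3)·0.000) / (9) = 1.111
Iteration 2:
  x = (0 - (-4)·1.200 - (-4)·0.333 - (-1)·1.111) / (10) = 0.724
  y = (12 - (-3)·0.000 - (3)·0.333 - (2)·1.111) / (10) = 0.878
  z = (3 - (-2)·0.000 - (3)·1.200 - (-3)·1.111) / (9) = 0.304
  w = (10 - (-4)·0.000 - (1)·1.200 - (-3)·0.333) / (9) = 1.089

(0.724, 0.878, 0.304, 1.089)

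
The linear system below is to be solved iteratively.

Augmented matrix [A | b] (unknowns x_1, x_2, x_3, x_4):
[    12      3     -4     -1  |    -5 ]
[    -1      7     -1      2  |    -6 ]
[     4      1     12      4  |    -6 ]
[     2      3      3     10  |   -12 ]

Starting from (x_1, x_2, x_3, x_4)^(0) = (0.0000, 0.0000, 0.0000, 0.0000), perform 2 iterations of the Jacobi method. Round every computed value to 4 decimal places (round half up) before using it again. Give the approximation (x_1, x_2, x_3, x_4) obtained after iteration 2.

Iteration 1:
  x_1 = (-5 - (3)·0.0000 - (-4)·0.0000 - (-1)·0.0000) / (12) = -0.4167
  x_2 = (-6 - (-1)·0.0000 - (-1)·0.0000 - (2)·0.0000) / (7) = -0.8571
  x_3 = (-6 - (4)·0.0000 - (1)·0.0000 - (4)·0.0000) / (12) = -0.5000
  x_4 = (-12 - (2)·0.0000 - (3)·0.0000 - (3)·0.0000) / (10) = -1.2000
Iteration 2:
  x_1 = (-5 - (3)·-0.8571 - (-4)·-0.5000 - (-1)·-1.2000) / (12) = -0.4691
  x_2 = (-6 - (-1)·-0.4167 - (-1)·-0.5000 - (2)·-1.2000) / (7) = -0.6452
  x_3 = (-6 - (4)·-0.4167 - (1)·-0.8571 - (4)·-1.2000) / (12) = 0.1103
  x_4 = (-12 - (2)·-0.4167 - (3)·-0.8571 - (3)·-0.5000) / (10) = -0.7095

(-0.4691, -0.6452, 0.1103, -0.7095)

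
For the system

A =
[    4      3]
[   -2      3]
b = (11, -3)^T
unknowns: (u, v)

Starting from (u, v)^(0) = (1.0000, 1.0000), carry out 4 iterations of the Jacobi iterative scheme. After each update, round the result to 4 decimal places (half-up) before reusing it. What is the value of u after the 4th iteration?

2.0000

Iteration 1:
  u = (11 - (3)·1.0000) / (4) = 2.0000
  v = (-3 - (-2)·1.0000) / (3) = -0.3333
Iteration 2:
  u = (11 - (3)·-0.3333) / (4) = 3.0000
  v = (-3 - (-2)·2.0000) / (3) = 0.3333
Iteration 3:
  u = (11 - (3)·0.3333) / (4) = 2.5000
  v = (-3 - (-2)·3.0000) / (3) = 1.0000
Iteration 4:
  u = (11 - (3)·1.0000) / (4) = 2.0000
  v = (-3 - (-2)·2.5000) / (3) = 0.6667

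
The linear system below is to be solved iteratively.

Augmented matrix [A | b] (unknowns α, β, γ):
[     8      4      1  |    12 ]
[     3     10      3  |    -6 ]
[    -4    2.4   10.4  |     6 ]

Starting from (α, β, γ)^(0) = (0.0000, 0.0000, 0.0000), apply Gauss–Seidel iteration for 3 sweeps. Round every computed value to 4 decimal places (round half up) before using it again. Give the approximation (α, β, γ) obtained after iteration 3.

Iteration 1:
  α = (12 - (4)·0.0000 - (1)·0.0000) / (8) = 1.5000
  β = (-6 - (3)·1.5000 - (3)·0.0000) / (10) = -1.0500
  γ = (6 - (-4)·1.5000 - (2.4)·-1.0500) / (10.4) = 1.3962
Iteration 2:
  α = (12 - (4)·-1.0500 - (1)·1.3962) / (8) = 1.8505
  β = (-6 - (3)·1.8505 - (3)·1.3962) / (10) = -1.5740
  γ = (6 - (-4)·1.8505 - (2.4)·-1.5740) / (10.4) = 1.6519
Iteration 3:
  α = (12 - (4)·-1.5740 - (1)·1.6519) / (8) = 2.0805
  β = (-6 - (3)·2.0805 - (3)·1.6519) / (10) = -1.7197
  γ = (6 - (-4)·2.0805 - (2.4)·-1.7197) / (10.4) = 1.7740

(2.0805, -1.7197, 1.7740)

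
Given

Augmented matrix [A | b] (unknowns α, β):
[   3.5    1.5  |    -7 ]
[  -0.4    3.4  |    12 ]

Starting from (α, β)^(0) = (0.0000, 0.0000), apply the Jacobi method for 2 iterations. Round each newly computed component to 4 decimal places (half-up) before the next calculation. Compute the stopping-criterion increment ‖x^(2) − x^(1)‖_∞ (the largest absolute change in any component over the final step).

1.5126

Iteration 1:
  α = (-7 - (1.5)·0.0000) / (3.5) = -2.0000
  β = (12 - (-0.4)·0.0000) / (3.4) = 3.5294
Iteration 2:
  α = (-7 - (1.5)·3.5294) / (3.5) = -3.5126
  β = (12 - (-0.4)·-2.0000) / (3.4) = 3.2941
Change: (-1.5126, -0.2353) → max |·| = 1.5126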